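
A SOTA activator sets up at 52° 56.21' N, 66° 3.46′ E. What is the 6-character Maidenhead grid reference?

MO32aw

Offset from 180°W / 90°S: lon 246.0577°, lat 142.9368°.
Field: 246.0577/20 → 12 → M, 142.9368/10 → 14 → O; chars MO.
Square: 6.0577/2 → 3, 2.9368/1 → 2; chars 32.
Subsquare: 0.0577/0.0833333 → 0 → a, 0.9368/0.0416667 → 22 → w; chars aw.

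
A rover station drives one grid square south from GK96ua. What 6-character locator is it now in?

GK95ux

Latitude subsquare a = 0; −1 → -1, wraps to 23 = x, carry into square.
Latitude square 6; −1 → 5.
The longitude characters are unchanged.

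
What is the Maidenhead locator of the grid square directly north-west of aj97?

Longitude square 9; −1 → 8.
Latitude square 7; +1 → 8.

AJ88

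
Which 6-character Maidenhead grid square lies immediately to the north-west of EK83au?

Longitude subsquare a = 0; −1 → -1, wraps to 23 = x, carry into square.
Longitude square 8; −1 → 7.
Latitude subsquare u = 20; +1 → 21 = v.

EK73xv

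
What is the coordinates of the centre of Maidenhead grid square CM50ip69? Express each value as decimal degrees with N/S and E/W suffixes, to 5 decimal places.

Field C=2, M=12: +2·20° lon, +12·10° lat → SW at lon -140°, lat 30°.
Square 5, 0: +5·2° lon, +0·1° lat → SW at lon -130°, lat 30°.
Subsquare i=8, p=15: +8·0.0833333° lon, +15·0.0416667° lat → SW at lon -129.333°, lat 30.625°.
Extended square 6, 9: +6·0.00833333° lon, +9·0.00416667° lat → SW at lon -129.283°, lat 30.6625°.
Cell spans 0.00833333° lon × 0.00416667° lat. Centre is SW corner plus half of each.
latitude 30.66458° N, longitude 129.27917° W.

30.66458° N, 129.27917° W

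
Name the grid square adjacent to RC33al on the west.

RC23xl

Longitude subsquare a = 0; −1 → -1, wraps to 23 = x, carry into square.
Longitude square 3; −1 → 2.
The latitude characters are unchanged.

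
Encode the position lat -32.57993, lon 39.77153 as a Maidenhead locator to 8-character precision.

Add 180° to longitude and 90° to latitude: 219.77153, 57.42007.
Field: 219.77153/20 → 10 → K, 57.42007/10 → 5 → F; chars KF.
Square: 19.77153/2 → 9, 7.42007/1 → 7; chars 97.
Subsquare: 1.77153/0.0833333 → 21 → v, 0.42007/0.0416667 → 10 → k; chars vk.
Extended square: 0.02153/0.00833333 → 2, 0.00340/0.00416667 → 0; chars 20.

KF97vk20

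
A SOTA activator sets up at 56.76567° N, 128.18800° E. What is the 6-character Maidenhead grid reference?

PO46cs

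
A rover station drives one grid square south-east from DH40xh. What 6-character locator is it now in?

DH50ag

Longitude subsquare x = 23; +1 → 24, wraps to 0 = a, carry into square.
Longitude square 4; +1 → 5.
Latitude subsquare h = 7; −1 → 6 = g.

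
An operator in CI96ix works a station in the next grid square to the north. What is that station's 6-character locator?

Latitude subsquare x = 23; +1 → 24, wraps to 0 = a, carry into square.
Latitude square 6; +1 → 7.
The longitude characters are unchanged.

CI97ia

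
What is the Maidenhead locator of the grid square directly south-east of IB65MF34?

Longitude extended square 3; +1 → 4.
Latitude extended square 4; −1 → 3.

IB65mf43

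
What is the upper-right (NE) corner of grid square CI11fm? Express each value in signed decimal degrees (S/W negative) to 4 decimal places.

Field C=2, I=8: +2·20° lon, +8·10° lat → SW at lon -140°, lat -10°.
Square 1, 1: +1·2° lon, +1·1° lat → SW at lon -138°, lat -9°.
Subsquare f=5, m=12: +5·0.0833333° lon, +12·0.0416667° lat → SW at lon -137.583°, lat -8.5°.
Cell spans 0.0833333° lon × 0.0416667° lat. NE corner is SW corner plus one full cell.
latitude -8.4583, longitude -137.5000.

-8.4583, -137.5000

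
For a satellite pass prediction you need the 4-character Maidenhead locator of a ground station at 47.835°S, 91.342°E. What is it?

NE52

Offset from 180°W / 90°S: lon 271.34°, lat 42.16°.
Field: 271.34/20 → 13 → N, 42.16/10 → 4 → E; chars NE.
Square: 11.34/2 → 5, 2.16/1 → 2; chars 52.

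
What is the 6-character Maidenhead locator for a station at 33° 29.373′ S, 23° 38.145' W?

HF86em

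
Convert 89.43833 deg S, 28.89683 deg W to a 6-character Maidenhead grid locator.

HA50nn

Shift to the Maidenhead origin (180°W, 90°S): lon 151.1032, lat 0.5617.
Field: 151.1032/20 → 7 → H, 0.5617/10 → 0 → A; chars HA.
Square: 11.1032/2 → 5, 0.5617/1 → 0; chars 50.
Subsquare: 1.1032/0.0833333 → 13 → n, 0.5617/0.0416667 → 13 → n; chars nn.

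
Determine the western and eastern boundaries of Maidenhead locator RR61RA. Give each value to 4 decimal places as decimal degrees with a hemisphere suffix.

Field R=17, R=17: +17·20° lon, +17·10° lat → SW at lon 160°, lat 80°.
Square 6, 1: +6·2° lon, +1·1° lat → SW at lon 172°, lat 81°.
Subsquare r=17, a=0: +17·0.0833333° lon, +0·0.0416667° lat → SW at lon 173.417°, lat 81°.
Cell spans 0.0833333° lon × 0.0416667° lat.
west 173.4167° E, east 173.5000° E.

173.4167° E, 173.5000° E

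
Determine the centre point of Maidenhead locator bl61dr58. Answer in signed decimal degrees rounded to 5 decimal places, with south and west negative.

21.74375, -147.70417

Field B=1, L=11: +1·20° lon, +11·10° lat → SW at lon -160°, lat 20°.
Square 6, 1: +6·2° lon, +1·1° lat → SW at lon -148°, lat 21°.
Subsquare d=3, r=17: +3·0.0833333° lon, +17·0.0416667° lat → SW at lon -147.75°, lat 21.7083°.
Extended square 5, 8: +5·0.00833333° lon, +8·0.00416667° lat → SW at lon -147.708°, lat 21.7417°.
Cell spans 0.00833333° lon × 0.00416667° lat. Centre is SW corner plus half of each.
latitude 21.74375, longitude -147.70417.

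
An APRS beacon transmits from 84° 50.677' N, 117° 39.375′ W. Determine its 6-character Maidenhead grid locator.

DR14eu

Offset from 180°W / 90°S: lon 62.3438°, lat 174.8446°.
Field: lon ⌊62.3438/20⌋ = 3 → D; lat ⌊174.8446/10⌋ = 17 → R.
Square: lon ⌊2.3438/2⌋ = 1; lat ⌊4.8446/1⌋ = 4.
Subsquare: lon ⌊0.3438/0.0833333⌋ = 4 → e; lat ⌊0.8446/0.0416667⌋ = 20 → u.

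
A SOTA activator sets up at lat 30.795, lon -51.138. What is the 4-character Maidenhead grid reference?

GM40

Offset from 180°W / 90°S: lon 128.86°, lat 120.80°.
Field: 128.86/20 → 6 → G, 120.80/10 → 12 → M; chars GM.
Square: 8.86/2 → 4, 0.80/1 → 0; chars 40.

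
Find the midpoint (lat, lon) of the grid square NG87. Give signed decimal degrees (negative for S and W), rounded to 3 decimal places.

Field N=13, G=6: +13·20° lon, +6·10° lat → SW at lon 80°, lat -30°.
Square 8, 7: +8·2° lon, +7·1° lat → SW at lon 96°, lat -23°.
Cell spans 2° lon × 1° lat. Centre is SW corner plus half of each.
latitude -22.500, longitude 97.000.

-22.500, 97.000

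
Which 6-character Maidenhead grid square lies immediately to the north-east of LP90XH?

MP00ai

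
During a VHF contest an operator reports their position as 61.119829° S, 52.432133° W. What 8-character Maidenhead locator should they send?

Offset from 180°W / 90°S: lon 127.56787°, lat 28.88017°.
Field: lon ⌊127.56787/20⌋ = 6 → G; lat ⌊28.88017/10⌋ = 2 → C.
Square: lon ⌊7.56787/2⌋ = 3; lat ⌊8.88017/1⌋ = 8.
Subsquare: lon ⌊1.56787/0.0833333⌋ = 18 → s; lat ⌊0.88017/0.0416667⌋ = 21 → v.
Extended square: lon ⌊0.06787/0.00833333⌋ = 8; lat ⌊0.00517/0.00416667⌋ = 1.

GC38sv81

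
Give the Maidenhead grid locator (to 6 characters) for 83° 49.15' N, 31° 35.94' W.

HR43et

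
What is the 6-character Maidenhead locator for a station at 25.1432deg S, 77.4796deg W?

Add 180° to longitude and 90° to latitude: 102.5204, 64.8568.
Field: lon ⌊102.5204/20⌋ = 5 → F; lat ⌊64.8568/10⌋ = 6 → G.
Square: lon ⌊2.5204/2⌋ = 1; lat ⌊4.8568/1⌋ = 4.
Subsquare: lon ⌊0.5204/0.0833333⌋ = 6 → g; lat ⌊0.8568/0.0416667⌋ = 20 → u.

FG14gu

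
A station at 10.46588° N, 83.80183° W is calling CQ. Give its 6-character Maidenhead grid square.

Shift to the Maidenhead origin (180°W, 90°S): lon 96.1982, lat 100.4659.
Field: lon ⌊96.1982/20⌋ = 4 → E; lat ⌊100.4659/10⌋ = 10 → K.
Square: lon ⌊16.1982/2⌋ = 8; lat ⌊0.4659/1⌋ = 0.
Subsquare: lon ⌊0.1982/0.0833333⌋ = 2 → c; lat ⌊0.4659/0.0416667⌋ = 11 → l.

EK80cl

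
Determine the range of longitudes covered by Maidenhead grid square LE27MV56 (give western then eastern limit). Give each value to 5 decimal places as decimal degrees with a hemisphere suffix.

Field L=11, E=4: +11·20° lon, +4·10° lat → SW at lon 40°, lat -50°.
Square 2, 7: +2·2° lon, +7·1° lat → SW at lon 44°, lat -43°.
Subsquare m=12, v=21: +12·0.0833333° lon, +21·0.0416667° lat → SW at lon 45°, lat -42.125°.
Extended square 5, 6: +5·0.00833333° lon, +6·0.00416667° lat → SW at lon 45.0417°, lat -42.1°.
Cell spans 0.00833333° lon × 0.00416667° lat.
west 45.04167° E, east 45.05000° E.

45.04167° E, 45.05000° E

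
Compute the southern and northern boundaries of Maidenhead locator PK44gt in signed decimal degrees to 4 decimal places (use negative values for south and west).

14.7917, 14.8333

Field P=15, K=10: +15·20° lon, +10·10° lat → SW at lon 120°, lat 10°.
Square 4, 4: +4·2° lon, +4·1° lat → SW at lon 128°, lat 14°.
Subsquare g=6, t=19: +6·0.0833333° lon, +19·0.0416667° lat → SW at lon 128.5°, lat 14.7917°.
Cell spans 0.0833333° lon × 0.0416667° lat.
south 14.7917, north 14.8333.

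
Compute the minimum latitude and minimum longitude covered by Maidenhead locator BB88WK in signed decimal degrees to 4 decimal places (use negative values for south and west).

Field B=1, B=1: +1·20° lon, +1·10° lat → SW at lon -160°, lat -80°.
Square 8, 8: +8·2° lon, +8·1° lat → SW at lon -144°, lat -72°.
Subsquare w=22, k=10: +22·0.0833333° lon, +10·0.0416667° lat → SW at lon -142.167°, lat -71.5833°.
latitude -71.5833, longitude -142.1667.

-71.5833, -142.1667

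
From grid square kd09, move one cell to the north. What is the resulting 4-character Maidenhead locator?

KE00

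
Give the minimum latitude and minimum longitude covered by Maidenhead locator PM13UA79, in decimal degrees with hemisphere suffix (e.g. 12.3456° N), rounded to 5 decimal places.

33.03750° N, 123.72500° E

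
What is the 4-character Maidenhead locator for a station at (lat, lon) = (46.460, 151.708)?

QN56

Add 180° to longitude and 90° to latitude: 331.71, 136.46.
Field (20°×10°, letters A–R): 331.71/20 → 16 → Q, 136.46/10 → 13 → N; chars QN.
Square (2°×1°, digits 0–9): 11.71/2 → 5, 6.46/1 → 6; chars 56.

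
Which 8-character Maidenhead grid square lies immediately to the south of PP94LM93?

PP94lm92

Latitude extended square 3; −1 → 2.
The longitude characters are unchanged.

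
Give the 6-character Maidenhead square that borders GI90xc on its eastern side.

HI00ac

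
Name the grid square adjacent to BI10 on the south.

BH19

Latitude square 0; −1 → -1, wraps to 9, carry into field.
Latitude field I = 8; −1 → 7 = H.
The longitude characters are unchanged.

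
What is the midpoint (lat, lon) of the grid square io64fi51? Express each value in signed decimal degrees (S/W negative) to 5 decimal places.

54.33958, -7.53750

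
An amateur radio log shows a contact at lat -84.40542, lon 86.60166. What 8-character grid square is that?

Add 180° to longitude and 90° to latitude: 266.60166, 5.59458.
Field: 266.60166/20 → 13 → N, 5.59458/10 → 0 → A; chars NA.
Square: 6.60166/2 → 3, 5.59458/1 → 5; chars 35.
Subsquare: 0.60166/0.0833333 → 7 → h, 0.59458/0.0416667 → 14 → o; chars ho.
Extended square: 0.01833/0.00833333 → 2, 0.01125/0.00416667 → 2; chars 22.

NA35ho22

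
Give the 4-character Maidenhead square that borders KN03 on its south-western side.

JN92

Longitude square 0; −1 → -1, wraps to 9, carry into field.
Longitude field K = 10; −1 → 9 = J.
Latitude square 3; −1 → 2.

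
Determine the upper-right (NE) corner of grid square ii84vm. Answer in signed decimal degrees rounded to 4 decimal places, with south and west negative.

-5.4583, -2.1667

Field I=8, I=8: +8·20° lon, +8·10° lat → SW at lon -20°, lat -10°.
Square 8, 4: +8·2° lon, +4·1° lat → SW at lon -4°, lat -6°.
Subsquare v=21, m=12: +21·0.0833333° lon, +12·0.0416667° lat → SW at lon -2.25°, lat -5.5°.
Cell spans 0.0833333° lon × 0.0416667° lat. NE corner is SW corner plus one full cell.
latitude -5.4583, longitude -2.1667.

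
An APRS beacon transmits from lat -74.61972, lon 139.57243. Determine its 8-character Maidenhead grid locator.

Shift to the Maidenhead origin (180°W, 90°S): lon 319.57243, lat 15.38028.
Field: lon ⌊319.57243/20⌋ = 15 → P; lat ⌊15.38028/10⌋ = 1 → B.
Square: lon ⌊19.57243/2⌋ = 9; lat ⌊5.38028/1⌋ = 5.
Subsquare: lon ⌊1.57243/0.0833333⌋ = 18 → s; lat ⌊0.38028/0.0416667⌋ = 9 → j.
Extended square: lon ⌊0.07243/0.00833333⌋ = 8; lat ⌊0.00528/0.00416667⌋ = 1.

PB95sj81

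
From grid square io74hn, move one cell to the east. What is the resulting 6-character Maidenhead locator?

IO74in

Longitude subsquare h = 7; +1 → 8 = i.
The latitude characters are unchanged.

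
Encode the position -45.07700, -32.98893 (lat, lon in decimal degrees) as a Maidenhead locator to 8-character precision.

HE34mw11

Add 180° to longitude and 90° to latitude: 147.01107, 44.92300.
Field (20°×10°, letters A–R): 147.01107/20 → 7 → H, 44.92300/10 → 4 → E; chars HE.
Square (2°×1°, digits 0–9): 7.01107/2 → 3, 4.92300/1 → 4; chars 34.
Subsquare (5′×2.5′, letters a–x): 1.01107/0.0833333 → 12 → m, 0.92300/0.0416667 → 22 → w; chars mw.
Extended square (30″×15″, digits 0–9): 0.01107/0.00833333 → 1, 0.00633/0.00416667 → 1; chars 11.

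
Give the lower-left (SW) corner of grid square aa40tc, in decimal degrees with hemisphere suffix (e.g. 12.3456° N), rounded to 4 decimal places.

Field A=0, A=0: +0·20° lon, +0·10° lat → SW at lon -180°, lat -90°.
Square 4, 0: +4·2° lon, +0·1° lat → SW at lon -172°, lat -90°.
Subsquare t=19, c=2: +19·0.0833333° lon, +2·0.0416667° lat → SW at lon -170.417°, lat -89.9167°.
latitude 89.9167° S, longitude 170.4167° W.

89.9167° S, 170.4167° W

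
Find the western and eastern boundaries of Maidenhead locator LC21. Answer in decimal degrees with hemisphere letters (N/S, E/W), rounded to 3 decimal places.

44.000° E, 46.000° E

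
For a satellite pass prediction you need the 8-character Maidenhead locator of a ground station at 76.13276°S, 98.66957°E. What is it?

Offset from 180°W / 90°S: lon 278.66957°, lat 13.86724°.
Field: 278.66957/20 → 13 → N, 13.86724/10 → 1 → B; chars NB.
Square: 18.66957/2 → 9, 3.86724/1 → 3; chars 93.
Subsquare: 0.66957/0.0833333 → 8 → i, 0.86724/0.0416667 → 20 → u; chars iu.
Extended square: 0.00290/0.00833333 → 0, 0.03391/0.00416667 → 8; chars 08.

NB93iu08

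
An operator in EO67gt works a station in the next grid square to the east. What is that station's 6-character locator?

EO67ht

Longitude subsquare g = 6; +1 → 7 = h.
The latitude characters are unchanged.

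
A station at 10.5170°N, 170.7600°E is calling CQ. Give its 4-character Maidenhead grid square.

RK50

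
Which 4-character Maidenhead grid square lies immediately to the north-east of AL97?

BL08

Longitude square 9; +1 → 10, wraps to 0, carry into field.
Longitude field A = 0; +1 → 1 = B.
Latitude square 7; +1 → 8.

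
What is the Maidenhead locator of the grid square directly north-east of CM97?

DM08

Longitude square 9; +1 → 10, wraps to 0, carry into field.
Longitude field C = 2; +1 → 3 = D.
Latitude square 7; +1 → 8.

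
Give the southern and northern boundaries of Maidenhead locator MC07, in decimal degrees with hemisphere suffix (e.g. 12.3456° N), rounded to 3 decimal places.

63.000° S, 62.000° S

Field M=12, C=2: +12·20° lon, +2·10° lat → SW at lon 60°, lat -70°.
Square 0, 7: +0·2° lon, +7·1° lat → SW at lon 60°, lat -63°.
Cell spans 2° lon × 1° lat.
south 63.000° S, north 62.000° S.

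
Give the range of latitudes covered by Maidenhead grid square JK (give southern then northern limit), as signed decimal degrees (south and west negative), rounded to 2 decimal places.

10.00, 20.00

Field J=9, K=10: +9·20° lon, +10·10° lat → SW at lon 0°, lat 10°.
Cell spans 20° lon × 10° lat.
south 10.00, north 20.00.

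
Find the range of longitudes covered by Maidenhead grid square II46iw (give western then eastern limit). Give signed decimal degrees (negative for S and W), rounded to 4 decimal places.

Field I=8, I=8: +8·20° lon, +8·10° lat → SW at lon -20°, lat -10°.
Square 4, 6: +4·2° lon, +6·1° lat → SW at lon -12°, lat -4°.
Subsquare i=8, w=22: +8·0.0833333° lon, +22·0.0416667° lat → SW at lon -11.3333°, lat -3.08333°.
Cell spans 0.0833333° lon × 0.0416667° lat.
west -11.3333, east -11.2500.

-11.3333, -11.2500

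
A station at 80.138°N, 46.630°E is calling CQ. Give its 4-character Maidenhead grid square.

LR30

Add 180° to longitude and 90° to latitude: 226.63, 170.14.
Field (20°×10°, letters A–R): lon ⌊226.63/20⌋ = 11 → L; lat ⌊170.14/10⌋ = 17 → R.
Square (2°×1°, digits 0–9): lon ⌊6.63/2⌋ = 3; lat ⌊0.14/1⌋ = 0.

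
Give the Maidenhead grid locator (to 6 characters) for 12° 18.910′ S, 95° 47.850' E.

Offset from 180°W / 90°S: lon 275.7975°, lat 77.6848°.
Field: 275.7975/20 → 13 → N, 77.6848/10 → 7 → H; chars NH.
Square: 15.7975/2 → 7, 7.6848/1 → 7; chars 77.
Subsquare: 1.7975/0.0833333 → 21 → v, 0.6848/0.0416667 → 16 → q; chars vq.

NH77vq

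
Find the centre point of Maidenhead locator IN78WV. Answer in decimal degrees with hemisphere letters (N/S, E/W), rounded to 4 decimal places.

48.8958° N, 4.1250° W

Field I=8, N=13: +8·20° lon, +13·10° lat → SW at lon -20°, lat 40°.
Square 7, 8: +7·2° lon, +8·1° lat → SW at lon -6°, lat 48°.
Subsquare w=22, v=21: +22·0.0833333° lon, +21·0.0416667° lat → SW at lon -4.16667°, lat 48.875°.
Cell spans 0.0833333° lon × 0.0416667° lat. Centre is SW corner plus half of each.
latitude 48.8958° N, longitude 4.1250° W.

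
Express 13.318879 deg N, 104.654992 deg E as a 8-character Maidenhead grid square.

Offset from 180°W / 90°S: lon 284.65499°, lat 103.31888°.
Field: lon ⌊284.65499/20⌋ = 14 → O; lat ⌊103.31888/10⌋ = 10 → K.
Square: lon ⌊4.65499/2⌋ = 2; lat ⌊3.31888/1⌋ = 3.
Subsquare: lon ⌊0.65499/0.0833333⌋ = 7 → h; lat ⌊0.31888/0.0416667⌋ = 7 → h.
Extended square: lon ⌊0.07166/0.00833333⌋ = 8; lat ⌊0.02721/0.00416667⌋ = 6.

OK23hh86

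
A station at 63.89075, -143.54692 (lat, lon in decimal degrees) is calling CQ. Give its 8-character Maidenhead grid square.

BP83fv43

Offset from 180°W / 90°S: lon 36.45308°, lat 153.89075°.
Field: lon ⌊36.45308/20⌋ = 1 → B; lat ⌊153.89075/10⌋ = 15 → P.
Square: lon ⌊16.45308/2⌋ = 8; lat ⌊3.89075/1⌋ = 3.
Subsquare: lon ⌊0.45308/0.0833333⌋ = 5 → f; lat ⌊0.89075/0.0416667⌋ = 21 → v.
Extended square: lon ⌊0.03641/0.00833333⌋ = 4; lat ⌊0.01575/0.00416667⌋ = 3.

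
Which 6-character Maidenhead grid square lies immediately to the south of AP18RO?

AP18rn

Latitude subsquare o = 14; −1 → 13 = n.
The longitude characters are unchanged.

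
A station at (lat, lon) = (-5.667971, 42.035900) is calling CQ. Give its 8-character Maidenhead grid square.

Add 180° to longitude and 90° to latitude: 222.03590, 84.33203.
Field: 222.03590/20 → 11 → L, 84.33203/10 → 8 → I; chars LI.
Square: 2.03590/2 → 1, 4.33203/1 → 4; chars 14.
Subsquare: 0.03590/0.0833333 → 0 → a, 0.33203/0.0416667 → 7 → h; chars ah.
Extended square: 0.03590/0.00833333 → 4, 0.04036/0.00416667 → 9; chars 49.

LI14ah49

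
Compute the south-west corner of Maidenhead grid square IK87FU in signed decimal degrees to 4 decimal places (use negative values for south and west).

17.8333, -3.5833

Field I=8, K=10: +8·20° lon, +10·10° lat → SW at lon -20°, lat 10°.
Square 8, 7: +8·2° lon, +7·1° lat → SW at lon -4°, lat 17°.
Subsquare f=5, u=20: +5·0.0833333° lon, +20·0.0416667° lat → SW at lon -3.58333°, lat 17.8333°.
latitude 17.8333, longitude -3.5833.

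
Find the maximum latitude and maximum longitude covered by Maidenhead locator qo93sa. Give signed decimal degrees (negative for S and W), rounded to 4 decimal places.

Field Q=16, O=14: +16·20° lon, +14·10° lat → SW at lon 140°, lat 50°.
Square 9, 3: +9·2° lon, +3·1° lat → SW at lon 158°, lat 53°.
Subsquare s=18, a=0: +18·0.0833333° lon, +0·0.0416667° lat → SW at lon 159.5°, lat 53°.
Cell spans 0.0833333° lon × 0.0416667° lat. NE corner is SW corner plus one full cell.
latitude 53.0417, longitude 159.5833.

53.0417, 159.5833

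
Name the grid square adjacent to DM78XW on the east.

DM88aw

Longitude subsquare x = 23; +1 → 24, wraps to 0 = a, carry into square.
Longitude square 7; +1 → 8.
The latitude characters are unchanged.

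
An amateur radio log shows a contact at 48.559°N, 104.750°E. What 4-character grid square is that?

ON28

Add 180° to longitude and 90° to latitude: 284.75, 138.56.
Field: lon ⌊284.75/20⌋ = 14 → O; lat ⌊138.56/10⌋ = 13 → N.
Square: lon ⌊4.75/2⌋ = 2; lat ⌊8.56/1⌋ = 8.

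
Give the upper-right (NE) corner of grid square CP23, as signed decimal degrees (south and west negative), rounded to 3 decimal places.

Field C=2, P=15: +2·20° lon, +15·10° lat → SW at lon -140°, lat 60°.
Square 2, 3: +2·2° lon, +3·1° lat → SW at lon -136°, lat 63°.
Cell spans 2° lon × 1° lat. NE corner is SW corner plus one full cell.
latitude 64.000, longitude -134.000.

64.000, -134.000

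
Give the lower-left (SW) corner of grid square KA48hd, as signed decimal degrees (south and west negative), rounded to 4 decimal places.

-81.8750, 28.5833

Field K=10, A=0: +10·20° lon, +0·10° lat → SW at lon 20°, lat -90°.
Square 4, 8: +4·2° lon, +8·1° lat → SW at lon 28°, lat -82°.
Subsquare h=7, d=3: +7·0.0833333° lon, +3·0.0416667° lat → SW at lon 28.5833°, lat -81.875°.
latitude -81.8750, longitude 28.5833.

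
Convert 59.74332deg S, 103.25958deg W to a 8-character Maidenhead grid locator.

DD80ig81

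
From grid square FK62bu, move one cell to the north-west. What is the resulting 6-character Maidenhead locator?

FK62av

Longitude subsquare b = 1; −1 → 0 = a.
Latitude subsquare u = 20; +1 → 21 = v.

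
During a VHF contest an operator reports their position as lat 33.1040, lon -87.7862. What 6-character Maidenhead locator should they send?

Shift to the Maidenhead origin (180°W, 90°S): lon 92.2138, lat 123.1040.
Field (20°×10°, letters A–R): lon ⌊92.2138/20⌋ = 4 → E; lat ⌊123.1040/10⌋ = 12 → M.
Square (2°×1°, digits 0–9): lon ⌊12.2138/2⌋ = 6; lat ⌊3.1040/1⌋ = 3.
Subsquare (5′×2.5′, letters a–x): lon ⌊0.2138/0.0833333⌋ = 2 → c; lat ⌊0.1040/0.0416667⌋ = 2 → c.

EM63cc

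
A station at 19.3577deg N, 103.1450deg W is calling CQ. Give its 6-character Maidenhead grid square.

DK89ki

Offset from 180°W / 90°S: lon 76.8550°, lat 109.3577°.
Field: lon ⌊76.8550/20⌋ = 3 → D; lat ⌊109.3577/10⌋ = 10 → K.
Square: lon ⌊16.8550/2⌋ = 8; lat ⌊9.3577/1⌋ = 9.
Subsquare: lon ⌊0.8550/0.0833333⌋ = 10 → k; lat ⌊0.3577/0.0416667⌋ = 8 → i.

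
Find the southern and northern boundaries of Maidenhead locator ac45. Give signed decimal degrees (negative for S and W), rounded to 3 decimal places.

-65.000, -64.000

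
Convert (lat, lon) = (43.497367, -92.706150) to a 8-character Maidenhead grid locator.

Offset from 180°W / 90°S: lon 87.29385°, lat 133.49737°.
Field: 87.29385/20 → 4 → E, 133.49737/10 → 13 → N; chars EN.
Square: 7.29385/2 → 3, 3.49737/1 → 3; chars 33.
Subsquare: 1.29385/0.0833333 → 15 → p, 0.49737/0.0416667 → 11 → l; chars pl.
Extended square: 0.04385/0.00833333 → 5, 0.03903/0.00416667 → 9; chars 59.

EN33pl59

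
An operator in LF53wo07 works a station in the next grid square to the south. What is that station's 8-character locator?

Latitude extended square 7; −1 → 6.
The longitude characters are unchanged.

LF53wo06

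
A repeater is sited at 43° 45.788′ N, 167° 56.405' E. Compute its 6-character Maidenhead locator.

Offset from 180°W / 90°S: lon 347.9401°, lat 133.7631°.
Field: 347.9401/20 → 17 → R, 133.7631/10 → 13 → N; chars RN.
Square: 7.9401/2 → 3, 3.7631/1 → 3; chars 33.
Subsquare: 1.9401/0.0833333 → 23 → x, 0.7631/0.0416667 → 18 → s; chars xs.

RN33xs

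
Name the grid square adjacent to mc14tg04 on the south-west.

Longitude extended square 0; −1 → -1, wraps to 9, carry into subsquare.
Longitude subsquare t = 19; −1 → 18 = s.
Latitude extended square 4; −1 → 3.

MC14sg93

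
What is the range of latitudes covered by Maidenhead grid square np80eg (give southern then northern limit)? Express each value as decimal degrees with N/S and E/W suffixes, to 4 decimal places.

60.2500° N, 60.2917° N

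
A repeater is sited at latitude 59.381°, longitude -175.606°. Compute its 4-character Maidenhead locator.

AO29

Offset from 180°W / 90°S: lon 4.39°, lat 149.38°.
Field: 4.39/20 → 0 → A, 149.38/10 → 14 → O; chars AO.
Square: 4.39/2 → 2, 9.38/1 → 9; chars 29.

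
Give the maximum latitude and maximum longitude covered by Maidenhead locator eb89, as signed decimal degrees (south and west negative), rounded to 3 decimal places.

-70.000, -82.000

Field E=4, B=1: +4·20° lon, +1·10° lat → SW at lon -100°, lat -80°.
Square 8, 9: +8·2° lon, +9·1° lat → SW at lon -84°, lat -71°.
Cell spans 2° lon × 1° lat. NE corner is SW corner plus one full cell.
latitude -70.000, longitude -82.000.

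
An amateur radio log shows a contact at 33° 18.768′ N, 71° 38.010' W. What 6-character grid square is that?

Shift to the Maidenhead origin (180°W, 90°S): lon 108.3665, lat 123.3128.
Field: lon ⌊108.3665/20⌋ = 5 → F; lat ⌊123.3128/10⌋ = 12 → M.
Square: lon ⌊8.3665/2⌋ = 4; lat ⌊3.3128/1⌋ = 3.
Subsquare: lon ⌊0.3665/0.0833333⌋ = 4 → e; lat ⌊0.3128/0.0416667⌋ = 7 → h.

FM43eh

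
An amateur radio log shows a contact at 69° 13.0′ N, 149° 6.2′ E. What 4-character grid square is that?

QP49

Shift to the Maidenhead origin (180°W, 90°S): lon 329.10, lat 159.22.
Field (20°×10°, letters A–R): 329.10/20 → 16 → Q, 159.22/10 → 15 → P; chars QP.
Square (2°×1°, digits 0–9): 9.10/2 → 4, 9.22/1 → 9; chars 49.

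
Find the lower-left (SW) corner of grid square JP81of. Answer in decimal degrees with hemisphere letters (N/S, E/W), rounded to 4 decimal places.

Field J=9, P=15: +9·20° lon, +15·10° lat → SW at lon 0°, lat 60°.
Square 8, 1: +8·2° lon, +1·1° lat → SW at lon 16°, lat 61°.
Subsquare o=14, f=5: +14·0.0833333° lon, +5·0.0416667° lat → SW at lon 17.1667°, lat 61.2083°.
latitude 61.2083° N, longitude 17.1667° E.

61.2083° N, 17.1667° E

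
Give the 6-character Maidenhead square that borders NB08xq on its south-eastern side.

Longitude subsquare x = 23; +1 → 24, wraps to 0 = a, carry into square.
Longitude square 0; +1 → 1.
Latitude subsquare q = 16; −1 → 15 = p.

NB18ap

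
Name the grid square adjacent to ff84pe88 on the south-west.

Longitude extended square 8; −1 → 7.
Latitude extended square 8; −1 → 7.

FF84pe77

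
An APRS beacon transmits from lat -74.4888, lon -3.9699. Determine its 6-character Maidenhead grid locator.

Offset from 180°W / 90°S: lon 176.0301°, lat 15.5112°.
Field (20°×10°, letters A–R): lon ⌊176.0301/20⌋ = 8 → I; lat ⌊15.5112/10⌋ = 1 → B.
Square (2°×1°, digits 0–9): lon ⌊16.0301/2⌋ = 8; lat ⌊5.5112/1⌋ = 5.
Subsquare (5′×2.5′, letters a–x): lon ⌊0.0301/0.0833333⌋ = 0 → a; lat ⌊0.5112/0.0416667⌋ = 12 → m.

IB85am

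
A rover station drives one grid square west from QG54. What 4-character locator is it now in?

QG44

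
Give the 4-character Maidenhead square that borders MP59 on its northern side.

MQ50

Latitude square 9; +1 → 10, wraps to 0, carry into field.
Latitude field P = 15; +1 → 16 = Q.
The longitude characters are unchanged.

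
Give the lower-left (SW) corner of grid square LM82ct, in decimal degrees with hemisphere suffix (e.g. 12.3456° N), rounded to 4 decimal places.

Field L=11, M=12: +11·20° lon, +12·10° lat → SW at lon 40°, lat 30°.
Square 8, 2: +8·2° lon, +2·1° lat → SW at lon 56°, lat 32°.
Subsquare c=2, t=19: +2·0.0833333° lon, +19·0.0416667° lat → SW at lon 56.1667°, lat 32.7917°.
latitude 32.7917° N, longitude 56.1667° E.

32.7917° N, 56.1667° E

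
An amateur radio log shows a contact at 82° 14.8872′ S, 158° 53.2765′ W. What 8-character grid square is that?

BA07ns30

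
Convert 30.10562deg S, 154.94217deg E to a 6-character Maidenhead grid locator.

QF79lv

Shift to the Maidenhead origin (180°W, 90°S): lon 334.9422, lat 59.8944.
Field: lon ⌊334.9422/20⌋ = 16 → Q; lat ⌊59.8944/10⌋ = 5 → F.
Square: lon ⌊14.9422/2⌋ = 7; lat ⌊9.8944/1⌋ = 9.
Subsquare: lon ⌊0.9422/0.0833333⌋ = 11 → l; lat ⌊0.8944/0.0416667⌋ = 21 → v.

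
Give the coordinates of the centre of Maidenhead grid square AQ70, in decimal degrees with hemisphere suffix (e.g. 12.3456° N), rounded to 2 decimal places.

70.50° N, 165.00° W

Field A=0, Q=16: +0·20° lon, +16·10° lat → SW at lon -180°, lat 70°.
Square 7, 0: +7·2° lon, +0·1° lat → SW at lon -166°, lat 70°.
Cell spans 2° lon × 1° lat. Centre is SW corner plus half of each.
latitude 70.50° N, longitude 165.00° W.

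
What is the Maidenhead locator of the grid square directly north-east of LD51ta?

Longitude subsquare t = 19; +1 → 20 = u.
Latitude subsquare a = 0; +1 → 1 = b.

LD51ub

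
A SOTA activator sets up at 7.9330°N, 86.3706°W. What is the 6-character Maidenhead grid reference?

Shift to the Maidenhead origin (180°W, 90°S): lon 93.6294, lat 97.9330.
Field: 93.6294/20 → 4 → E, 97.9330/10 → 9 → J; chars EJ.
Square: 13.6294/2 → 6, 7.9330/1 → 7; chars 67.
Subsquare: 1.6294/0.0833333 → 19 → t, 0.9330/0.0416667 → 22 → w; chars tw.

EJ67tw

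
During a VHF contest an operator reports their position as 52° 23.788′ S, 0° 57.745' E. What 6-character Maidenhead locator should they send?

JD07lo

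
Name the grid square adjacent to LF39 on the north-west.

Longitude square 3; −1 → 2.
Latitude square 9; +1 → 10, wraps to 0, carry into field.
Latitude field F = 5; +1 → 6 = G.

LG20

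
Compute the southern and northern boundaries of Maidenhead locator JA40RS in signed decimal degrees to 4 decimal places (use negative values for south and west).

Field J=9, A=0: +9·20° lon, +0·10° lat → SW at lon 0°, lat -90°.
Square 4, 0: +4·2° lon, +0·1° lat → SW at lon 8°, lat -90°.
Subsquare r=17, s=18: +17·0.0833333° lon, +18·0.0416667° lat → SW at lon 9.41667°, lat -89.25°.
Cell spans 0.0833333° lon × 0.0416667° lat.
south -89.2500, north -89.2083.

-89.2500, -89.2083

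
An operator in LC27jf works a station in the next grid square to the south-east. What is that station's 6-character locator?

LC27ke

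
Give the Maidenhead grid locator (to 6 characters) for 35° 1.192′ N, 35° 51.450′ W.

HM25ba

Add 180° to longitude and 90° to latitude: 144.1425, 125.0199.
Field (20°×10°, letters A–R): 144.1425/20 → 7 → H, 125.0199/10 → 12 → M; chars HM.
Square (2°×1°, digits 0–9): 4.1425/2 → 2, 5.0199/1 → 5; chars 25.
Subsquare (5′×2.5′, letters a–x): 0.1425/0.0833333 → 1 → b, 0.0199/0.0416667 → 0 → a; chars ba.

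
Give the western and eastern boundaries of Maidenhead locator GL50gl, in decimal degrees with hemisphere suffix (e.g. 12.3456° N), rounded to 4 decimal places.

49.5000° W, 49.4167° W

Field G=6, L=11: +6·20° lon, +11·10° lat → SW at lon -60°, lat 20°.
Square 5, 0: +5·2° lon, +0·1° lat → SW at lon -50°, lat 20°.
Subsquare g=6, l=11: +6·0.0833333° lon, +11·0.0416667° lat → SW at lon -49.5°, lat 20.4583°.
Cell spans 0.0833333° lon × 0.0416667° lat.
west 49.5000° W, east 49.4167° W.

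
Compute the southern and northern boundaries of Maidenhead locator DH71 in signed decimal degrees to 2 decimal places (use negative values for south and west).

-19.00, -18.00

Field D=3, H=7: +3·20° lon, +7·10° lat → SW at lon -120°, lat -20°.
Square 7, 1: +7·2° lon, +1·1° lat → SW at lon -106°, lat -19°.
Cell spans 2° lon × 1° lat.
south -19.00, north -18.00.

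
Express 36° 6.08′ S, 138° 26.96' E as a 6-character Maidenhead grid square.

Add 180° to longitude and 90° to latitude: 318.4493, 53.8987.
Field: lon ⌊318.4493/20⌋ = 15 → P; lat ⌊53.8987/10⌋ = 5 → F.
Square: lon ⌊18.4493/2⌋ = 9; lat ⌊3.8987/1⌋ = 3.
Subsquare: lon ⌊0.4493/0.0833333⌋ = 5 → f; lat ⌊0.8987/0.0416667⌋ = 21 → v.

PF93fv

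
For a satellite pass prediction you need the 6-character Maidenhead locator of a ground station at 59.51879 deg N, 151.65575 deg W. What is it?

BO49em

Add 180° to longitude and 90° to latitude: 28.3442, 149.5188.
Field (20°×10°, letters A–R): 28.3442/20 → 1 → B, 149.5188/10 → 14 → O; chars BO.
Square (2°×1°, digits 0–9): 8.3442/2 → 4, 9.5188/1 → 9; chars 49.
Subsquare (5′×2.5′, letters a–x): 0.3442/0.0833333 → 4 → e, 0.5188/0.0416667 → 12 → m; chars em.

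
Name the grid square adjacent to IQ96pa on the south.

IQ95px

Latitude subsquare a = 0; −1 → -1, wraps to 23 = x, carry into square.
Latitude square 6; −1 → 5.
The longitude characters are unchanged.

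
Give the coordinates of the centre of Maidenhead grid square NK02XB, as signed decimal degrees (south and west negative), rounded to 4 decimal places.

12.0625, 81.9583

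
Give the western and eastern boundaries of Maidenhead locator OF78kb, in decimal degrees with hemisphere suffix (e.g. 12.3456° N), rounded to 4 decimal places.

Field O=14, F=5: +14·20° lon, +5·10° lat → SW at lon 100°, lat -40°.
Square 7, 8: +7·2° lon, +8·1° lat → SW at lon 114°, lat -32°.
Subsquare k=10, b=1: +10·0.0833333° lon, +1·0.0416667° lat → SW at lon 114.833°, lat -31.9583°.
Cell spans 0.0833333° lon × 0.0416667° lat.
west 114.8333° E, east 114.9167° E.

114.8333° E, 114.9167° E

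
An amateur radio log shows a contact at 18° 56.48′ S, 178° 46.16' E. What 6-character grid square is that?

RH91jb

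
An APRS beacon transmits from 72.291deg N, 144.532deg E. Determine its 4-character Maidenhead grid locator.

QQ22

Add 180° to longitude and 90° to latitude: 324.53, 162.29.
Field (20°×10°, letters A–R): lon ⌊324.53/20⌋ = 16 → Q; lat ⌊162.29/10⌋ = 16 → Q.
Square (2°×1°, digits 0–9): lon ⌊4.53/2⌋ = 2; lat ⌊2.29/1⌋ = 2.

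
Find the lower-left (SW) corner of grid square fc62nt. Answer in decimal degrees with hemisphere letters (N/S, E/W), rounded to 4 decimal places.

67.2083° S, 66.9167° W

Field F=5, C=2: +5·20° lon, +2·10° lat → SW at lon -80°, lat -70°.
Square 6, 2: +6·2° lon, +2·1° lat → SW at lon -68°, lat -68°.
Subsquare n=13, t=19: +13·0.0833333° lon, +19·0.0416667° lat → SW at lon -66.9167°, lat -67.2083°.
latitude 67.2083° S, longitude 66.9167° W.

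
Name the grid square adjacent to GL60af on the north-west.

Longitude subsquare a = 0; −1 → -1, wraps to 23 = x, carry into square.
Longitude square 6; −1 → 5.
Latitude subsquare f = 5; +1 → 6 = g.

GL50xg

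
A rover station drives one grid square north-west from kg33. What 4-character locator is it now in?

Longitude square 3; −1 → 2.
Latitude square 3; +1 → 4.

KG24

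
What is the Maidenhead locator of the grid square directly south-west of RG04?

Longitude square 0; −1 → -1, wraps to 9, carry into field.
Longitude field R = 17; −1 → 16 = Q.
Latitude square 4; −1 → 3.

QG93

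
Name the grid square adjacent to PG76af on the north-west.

Longitude subsquare a = 0; −1 → -1, wraps to 23 = x, carry into square.
Longitude square 7; −1 → 6.
Latitude subsquare f = 5; +1 → 6 = g.

PG66xg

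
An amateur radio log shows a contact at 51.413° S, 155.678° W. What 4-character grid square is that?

Offset from 180°W / 90°S: lon 24.32°, lat 38.59°.
Field (20°×10°, letters A–R): 24.32/20 → 1 → B, 38.59/10 → 3 → D; chars BD.
Square (2°×1°, digits 0–9): 4.32/2 → 2, 8.59/1 → 8; chars 28.

BD28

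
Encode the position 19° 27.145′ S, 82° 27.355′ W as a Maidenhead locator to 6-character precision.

EH80sn

Add 180° to longitude and 90° to latitude: 97.5441, 70.5476.
Field: lon ⌊97.5441/20⌋ = 4 → E; lat ⌊70.5476/10⌋ = 7 → H.
Square: lon ⌊17.5441/2⌋ = 8; lat ⌊0.5476/1⌋ = 0.
Subsquare: lon ⌊1.5441/0.0833333⌋ = 18 → s; lat ⌊0.5476/0.0416667⌋ = 13 → n.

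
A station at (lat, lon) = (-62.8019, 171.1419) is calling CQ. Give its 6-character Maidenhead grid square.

Offset from 180°W / 90°S: lon 351.1419°, lat 27.1981°.
Field: lon ⌊351.1419/20⌋ = 17 → R; lat ⌊27.1981/10⌋ = 2 → C.
Square: lon ⌊11.1419/2⌋ = 5; lat ⌊7.1981/1⌋ = 7.
Subsquare: lon ⌊1.1419/0.0833333⌋ = 13 → n; lat ⌊0.1981/0.0416667⌋ = 4 → e.

RC57ne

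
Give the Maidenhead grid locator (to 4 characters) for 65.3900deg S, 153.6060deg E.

Add 180° to longitude and 90° to latitude: 333.61, 24.61.
Field: lon ⌊333.61/20⌋ = 16 → Q; lat ⌊24.61/10⌋ = 2 → C.
Square: lon ⌊13.61/2⌋ = 6; lat ⌊4.61/1⌋ = 4.

QC64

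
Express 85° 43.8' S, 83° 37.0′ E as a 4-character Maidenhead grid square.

NA14

Add 180° to longitude and 90° to latitude: 263.62, 4.27.
Field: 263.62/20 → 13 → N, 4.27/10 → 0 → A; chars NA.
Square: 3.62/2 → 1, 4.27/1 → 4; chars 14.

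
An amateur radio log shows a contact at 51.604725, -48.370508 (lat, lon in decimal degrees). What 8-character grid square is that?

Add 180° to longitude and 90° to latitude: 131.62949, 141.60473.
Field: lon ⌊131.62949/20⌋ = 6 → G; lat ⌊141.60473/10⌋ = 14 → O.
Square: lon ⌊11.62949/2⌋ = 5; lat ⌊1.60473/1⌋ = 1.
Subsquare: lon ⌊1.62949/0.0833333⌋ = 19 → t; lat ⌊0.60473/0.0416667⌋ = 14 → o.
Extended square: lon ⌊0.04616/0.00833333⌋ = 5; lat ⌊0.02139/0.00416667⌋ = 5.

GO51to55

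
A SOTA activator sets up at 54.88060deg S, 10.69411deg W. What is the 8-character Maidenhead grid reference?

ID45pc68

Shift to the Maidenhead origin (180°W, 90°S): lon 169.30589, lat 35.11940.
Field (20°×10°, letters A–R): 169.30589/20 → 8 → I, 35.11940/10 → 3 → D; chars ID.
Square (2°×1°, digits 0–9): 9.30589/2 → 4, 5.11940/1 → 5; chars 45.
Subsquare (5′×2.5′, letters a–x): 1.30589/0.0833333 → 15 → p, 0.11940/0.0416667 → 2 → c; chars pc.
Extended square (30″×15″, digits 0–9): 0.05589/0.00833333 → 6, 0.03607/0.00416667 → 8; chars 68.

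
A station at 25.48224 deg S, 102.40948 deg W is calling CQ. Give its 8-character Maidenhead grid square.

Offset from 180°W / 90°S: lon 77.59052°, lat 64.51776°.
Field: lon ⌊77.59052/20⌋ = 3 → D; lat ⌊64.51776/10⌋ = 6 → G.
Square: lon ⌊17.59052/2⌋ = 8; lat ⌊4.51776/1⌋ = 4.
Subsquare: lon ⌊1.59052/0.0833333⌋ = 19 → t; lat ⌊0.51776/0.0416667⌋ = 12 → m.
Extended square: lon ⌊0.00719/0.00833333⌋ = 0; lat ⌊0.01776/0.00416667⌋ = 4.

DG84tm04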